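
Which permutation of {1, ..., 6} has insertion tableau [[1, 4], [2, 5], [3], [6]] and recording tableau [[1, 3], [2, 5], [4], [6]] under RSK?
Reverse RSK: for i = n, n-1, ..., 1, locate i in Q, remove the corresponding corner cell from P, and reverse-bump its entry up through P; the value ejected from row 1 is w(i).

So w = 6 3 5 2 4 1.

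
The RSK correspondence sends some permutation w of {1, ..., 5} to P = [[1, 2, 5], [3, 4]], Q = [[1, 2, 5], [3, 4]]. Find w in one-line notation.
Reverse RSK: for i = n, n-1, ..., 1, locate i in Q, remove the corresponding corner cell from P, and reverse-bump its entry up through P; the value ejected from row 1 is w(i).

So w = 3 4 1 2 5.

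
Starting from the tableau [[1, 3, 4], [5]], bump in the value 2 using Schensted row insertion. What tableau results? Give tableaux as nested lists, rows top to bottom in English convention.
[[1, 2, 4], [3], [5]]

In row 1, 2 replaces 3 (the leftmost entry greater than 2); 3 is bumped to row 2. In row 2, 3 replaces 5 (the leftmost entry greater than 3); 5 is bumped to row 3. 5 starts a new row 3. The new tableau is [[1, 2, 4], [3], [5]].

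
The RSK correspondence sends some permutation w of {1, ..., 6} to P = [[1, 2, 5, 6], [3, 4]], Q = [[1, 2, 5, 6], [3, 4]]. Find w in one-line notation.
3 4 1 2 5 6

Reverse RSK: for i = n, n-1, ..., 1, locate i in Q, remove the corresponding corner cell from P, and reverse-bump its entry up through P; the value ejected from row 1 is w(i).

So w = 3 4 1 2 5 6.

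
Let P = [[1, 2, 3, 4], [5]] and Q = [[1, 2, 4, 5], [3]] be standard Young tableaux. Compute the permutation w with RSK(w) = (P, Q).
Reverse the RSK construction: for i from n down to 1, find the cell of Q containing i, remove the entry at that cell from P, and reverse-bump it up through P; the value ejected from row 1 is w(i).

Step i=5: Q has 5 at row 1, column 4; remove that cell from P, ejecting 4. So w(5) = 4. P is now [[1, 2, 3], [5]].
Step i=4: Q has 4 at row 1, column 3; remove that cell from P, ejecting 3. So w(4) = 3. P is now [[1, 2], [5]].
Step i=3: Q has 3 at row 2, column 1; remove 5 from row 2 of P and reverse-bump: 5 enters row 1 and ejects 2. So w(3) = 2. P is now [[1, 5]].
Step i=2: Q has 2 at row 1, column 2; remove that cell from P, ejecting 5. So w(2) = 5. P is now [[1]].
Step i=1: Q has 1 at row 1, column 1; remove that cell from P, ejecting 1. So w(1) = 1. P is now [].

So w = 1 5 2 3 4.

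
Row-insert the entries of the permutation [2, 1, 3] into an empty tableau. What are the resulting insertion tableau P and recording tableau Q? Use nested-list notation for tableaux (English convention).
Insert each entry of the permutation into P by Schensted row insertion, recording in Q the position of each new cell.

After inserting 2: P = [[2]].
After inserting 1: P = [[1], [2]].
After inserting 3: P = [[1, 3], [2]].

So P = [[1, 3], [2]], Q = [[1, 3], [2]].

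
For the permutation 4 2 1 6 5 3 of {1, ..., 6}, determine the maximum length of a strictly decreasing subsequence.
3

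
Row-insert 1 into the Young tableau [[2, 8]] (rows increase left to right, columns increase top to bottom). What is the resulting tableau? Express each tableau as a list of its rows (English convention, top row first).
In row 1, 1 replaces 2 (the leftmost entry greater than 1); 2 is bumped to row 2. 2 starts a new row 2. The new tableau is [[1, 8], [2]].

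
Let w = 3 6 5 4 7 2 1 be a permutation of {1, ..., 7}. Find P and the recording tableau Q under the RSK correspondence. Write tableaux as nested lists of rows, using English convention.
Insert each entry of the permutation into P by Schensted row insertion, recording in Q the position of each new cell.

Insert 3: appended to row 1. P = [[3]].
Insert 6: appended to row 1. P = [[3, 6]].
Insert 5: 5 bumps 6 from row 1; 6 starts row 2. P = [[3, 5], [6]].
Insert 4: 4 bumps 5 from row 1; 5 bumps 6 from row 2; 6 starts row 3. P = [[3, 4], [5], [6]].
Insert 7: appended to row 1. P = [[3, 4, 7], [5], [6]].
Insert 2: 2 bumps 3 from row 1; 3 bumps 5 from row 2; 5 bumps 6 from row 3; 6 starts row 4. P = [[2, 4, 7], [3], [5], [6]].
Insert 1: 1 bumps 2 from row 1; 2 bumps 3 from row 2; 3 bumps 5 from row 3; 5 bumps 6 from row 4; 6 starts row 5. P = [[1, 4, 7], [2], [3], [5], [6]].

So P = [[1, 4, 7], [2], [3], [5], [6]], Q = [[1, 2, 5], [3], [4], [6], [7]].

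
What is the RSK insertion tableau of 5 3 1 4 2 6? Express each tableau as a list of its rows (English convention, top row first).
P = [[1, 2, 6], [3, 4], [5]]

Insert 5: appended to row 1. P = [[5]].
Insert 3: 3 bumps 5 from row 1; 5 starts row 2. P = [[3], [5]].
Insert 1: 1 bumps 3 from row 1; 3 bumps 5 from row 2; 5 starts row 3. P = [[1], [3], [5]].
Insert 4: appended to row 1. P = [[1, 4], [3], [5]].
Insert 2: 2 bumps 4 from row 1; 4 appends to row 2. P = [[1, 2], [3, 4], [5]].
Insert 6: appended to row 1. P = [[1, 2, 6], [3, 4], [5]].

So P = [[1, 2, 6], [3, 4], [5]].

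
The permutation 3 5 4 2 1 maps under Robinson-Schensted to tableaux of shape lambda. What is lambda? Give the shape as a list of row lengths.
Row-insert each entry into an empty tableau.

After inserting 3: P = [[3]].
After inserting 5: P = [[3, 5]].
After inserting 4: P = [[3, 4], [5]].
After inserting 2: P = [[2, 4], [3], [5]].
After inserting 1: P = [[1, 4], [2], [3], [5]].

The final insertion tableau P = [[1, 4], [2], [3], [5]] has shape [2, 1, 1, 1].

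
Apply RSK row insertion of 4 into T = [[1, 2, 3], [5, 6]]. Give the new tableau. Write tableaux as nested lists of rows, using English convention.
4 is larger than every entry of row 1, so it is appended to row 1. The new tableau is [[1, 2, 3, 4], [5, 6]].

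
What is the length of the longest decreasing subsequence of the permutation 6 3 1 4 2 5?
3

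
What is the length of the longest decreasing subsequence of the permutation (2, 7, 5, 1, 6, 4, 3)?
4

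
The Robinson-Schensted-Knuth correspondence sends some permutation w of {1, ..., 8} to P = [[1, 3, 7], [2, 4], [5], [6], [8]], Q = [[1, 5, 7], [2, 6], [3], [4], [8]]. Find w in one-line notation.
8 6 2 1 5 4 7 3

Reverse the RSK construction: for i from n down to 1, find the cell of Q containing i, remove the entry at that cell from P, and reverse-bump it up through P; the value ejected from row 1 is w(i).

Step i=8: Q has 8 at row 5, column 1; remove 8 from row 5 of P and reverse-bump: 8 enters row 4 and ejects 6; 6 enters row 3 and ejects 5; 5 enters row 2 and ejects 4; 4 enters row 1 and ejects 3. So w(8) = 3. P is now [[1, 4, 7], [2, 5], [6], [8]].
Step i=7: Q has 7 at row 1, column 3; remove that cell from P, ejecting 7. So w(7) = 7. P is now [[1, 4], [2, 5], [6], [8]].
Step i=6: Q has 6 at row 2, column 2; remove 5 from row 2 of P and reverse-bump: 5 enters row 1 and ejects 4. So w(6) = 4. P is now [[1, 5], [2], [6], [8]].
Step i=5: Q has 5 at row 1, column 2; remove that cell from P, ejecting 5. So w(5) = 5. P is now [[1], [2], [6], [8]].
Step i=4: Q has 4 at row 4, column 1; remove 8 from row 4 of P and reverse-bump: 8 enters row 3 and ejects 6; 6 enters row 2 and ejects 2; 2 enters row 1 and ejects 1. So w(4) = 1. P is now [[2], [6], [8]].
Step i=3: Q has 3 at row 3, column 1; remove 8 from row 3 of P and reverse-bump: 8 enters row 2 and ejects 6; 6 enters row 1 and ejects 2. So w(3) = 2. P is now [[6], [8]].
Step i=2: Q has 2 at row 2, column 1; remove 8 from row 2 of P and reverse-bump: 8 enters row 1 and ejects 6. So w(2) = 6. P is now [[8]].
Step i=1: Q has 1 at row 1, column 1; remove that cell from P, ejecting 8. So w(1) = 8. P is now [].

So w = 8 6 2 1 5 4 7 3.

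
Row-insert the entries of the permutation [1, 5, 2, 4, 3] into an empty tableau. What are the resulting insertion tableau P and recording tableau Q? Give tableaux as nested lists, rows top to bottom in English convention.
P = [[1, 2, 3], [4], [5]], Q = [[1, 2, 4], [3], [5]]

Insert each entry of the permutation into P by Schensted row insertion, recording in Q the position of each new cell.

Insert 1: appended to row 1. P = [[1]].
Insert 5: appended to row 1. P = [[1, 5]].
Insert 2: 2 bumps 5 from row 1; 5 starts row 2. P = [[1, 2], [5]].
Insert 4: appended to row 1. P = [[1, 2, 4], [5]].
Insert 3: 3 bumps 4 from row 1; 4 bumps 5 from row 2; 5 starts row 3. P = [[1, 2, 3], [4], [5]].

So P = [[1, 2, 3], [4], [5]], Q = [[1, 2, 4], [3], [5]].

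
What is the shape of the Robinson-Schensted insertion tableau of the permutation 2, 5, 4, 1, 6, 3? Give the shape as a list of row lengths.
RSK row insertion gives P = [[1, 3, 6], [2, 4], [5]], which has shape [3, 2, 1].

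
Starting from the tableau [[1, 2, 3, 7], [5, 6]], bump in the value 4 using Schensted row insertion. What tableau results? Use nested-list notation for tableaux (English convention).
In row 1, 4 replaces 7 (the leftmost entry greater than 4); 7 is bumped to row 2. 7 is appended to row 2. The new tableau is [[1, 2, 3, 4], [5, 6, 7]].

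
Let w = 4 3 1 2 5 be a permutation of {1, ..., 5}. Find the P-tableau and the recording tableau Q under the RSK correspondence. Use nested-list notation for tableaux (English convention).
P = [[1, 2, 5], [3], [4]], Q = [[1, 4, 5], [2], [3]]

Insert each entry of the permutation into P by Schensted row insertion, recording in Q the position of each new cell.

Insert 4: appended to row 1. P = [[4]].
Insert 3: 3 bumps 4 from row 1; 4 starts row 2. P = [[3], [4]].
Insert 1: 1 bumps 3 from row 1; 3 bumps 4 from row 2; 4 starts row 3. P = [[1], [3], [4]].
Insert 2: appended to row 1. P = [[1, 2], [3], [4]].
Insert 5: appended to row 1. P = [[1, 2, 5], [3], [4]].

So P = [[1, 2, 5], [3], [4]], Q = [[1, 4, 5], [2], [3]].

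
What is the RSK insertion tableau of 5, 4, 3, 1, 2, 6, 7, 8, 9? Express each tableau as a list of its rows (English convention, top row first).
Insert 5: appended to row 1. P = [[5]].
Insert 4: 4 bumps 5 from row 1; 5 starts row 2. P = [[4], [5]].
Insert 3: 3 bumps 4 from row 1; 4 bumps 5 from row 2; 5 starts row 3. P = [[3], [4], [5]].
Insert 1: 1 bumps 3 from row 1; 3 bumps 4 from row 2; 4 bumps 5 from row 3; 5 starts row 4. P = [[1], [3], [4], [5]].
Insert 2: appended to row 1. P = [[1, 2], [3], [4], [5]].
Insert 6: appended to row 1. P = [[1, 2, 6], [3], [4], [5]].
Insert 7: appended to row 1. P = [[1, 2, 6, 7], [3], [4], [5]].
Insert 8: appended to row 1. P = [[1, 2, 6, 7, 8], [3], [4], [5]].
Insert 9: appended to row 1. P = [[1, 2, 6, 7, 8, 9], [3], [4], [5]].

So P = [[1, 2, 6, 7, 8, 9], [3], [4], [5]].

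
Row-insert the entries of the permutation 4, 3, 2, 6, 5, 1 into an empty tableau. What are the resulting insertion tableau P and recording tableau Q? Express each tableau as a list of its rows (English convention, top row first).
Insert each entry of the permutation into P by Schensted row insertion, recording in Q the position of each new cell.

Insert 4: appended to row 1. P = [[4]], Q = [[1]].
Insert 3: 3 bumps 4 from row 1; 4 starts row 2. P = [[3], [4]], Q = [[1], [2]].
Insert 2: 2 bumps 3 from row 1; 3 bumps 4 from row 2; 4 starts row 3. P = [[2], [3], [4]], Q = [[1], [2], [3]].
Insert 6: appended to row 1. P = [[2, 6], [3], [4]], Q = [[1, 4], [2], [3]].
Insert 5: 5 bumps 6 from row 1; 6 appends to row 2. P = [[2, 5], [3, 6], [4]], Q = [[1, 4], [2, 5], [3]].
Insert 1: 1 bumps 2 from row 1; 2 bumps 3 from row 2; 3 bumps 4 from row 3; 4 starts row 4. P = [[1, 5], [2, 6], [3], [4]], Q = [[1, 4], [2, 5], [3], [6]].

So P = [[1, 5], [2, 6], [3], [4]], Q = [[1, 4], [2, 5], [3], [6]].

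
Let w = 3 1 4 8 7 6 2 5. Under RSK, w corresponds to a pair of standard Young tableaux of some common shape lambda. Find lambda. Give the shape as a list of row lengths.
[3, 3, 1, 1]

RSK row insertion gives P = [[1, 2, 5], [3, 4, 6], [7], [8]], which has shape [3, 3, 1, 1].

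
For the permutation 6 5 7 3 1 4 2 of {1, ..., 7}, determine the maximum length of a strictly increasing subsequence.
2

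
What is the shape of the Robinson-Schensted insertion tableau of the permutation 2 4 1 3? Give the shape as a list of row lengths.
[2, 2]

Row-insert each entry into an empty tableau.

After inserting 2: P = [[2]].
After inserting 4: P = [[2, 4]].
After inserting 1: P = [[1, 4], [2]].
After inserting 3: P = [[1, 3], [2, 4]].

The final insertion tableau P = [[1, 3], [2, 4]] has shape [2, 2].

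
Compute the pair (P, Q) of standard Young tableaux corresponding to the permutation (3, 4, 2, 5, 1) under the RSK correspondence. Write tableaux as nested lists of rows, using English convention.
P = [[1, 4, 5], [2], [3]], Q = [[1, 2, 4], [3], [5]]

Insert each entry of the permutation into P by Schensted row insertion, recording in Q the position of each new cell.

After inserting 3: P = [[3]].
After inserting 4: P = [[3, 4]].
After inserting 2: P = [[2, 4], [3]].
After inserting 5: P = [[2, 4, 5], [3]].
After inserting 1: P = [[1, 4, 5], [2], [3]].

So P = [[1, 4, 5], [2], [3]], Q = [[1, 2, 4], [3], [5]].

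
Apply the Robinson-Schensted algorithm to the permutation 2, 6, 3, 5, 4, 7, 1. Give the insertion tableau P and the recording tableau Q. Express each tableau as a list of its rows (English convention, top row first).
P = [[1, 3, 4, 7], [2], [5], [6]], Q = [[1, 2, 4, 6], [3], [5], [7]]

Insert each entry of the permutation into P by Schensted row insertion, recording in Q the position of each new cell.

Insert 2: appended to row 1. P = [[2]].
Insert 6: appended to row 1. P = [[2, 6]].
Insert 3: 3 bumps 6 from row 1; 6 starts row 2. P = [[2, 3], [6]].
Insert 5: appended to row 1. P = [[2, 3, 5], [6]].
Insert 4: 4 bumps 5 from row 1; 5 bumps 6 from row 2; 6 starts row 3. P = [[2, 3, 4], [5], [6]].
Insert 7: appended to row 1. P = [[2, 3, 4, 7], [5], [6]].
Insert 1: 1 bumps 2 from row 1; 2 bumps 5 from row 2; 5 bumps 6 from row 3; 6 starts row 4. P = [[1, 3, 4, 7], [2], [5], [6]].

So P = [[1, 3, 4, 7], [2], [5], [6]], Q = [[1, 2, 4, 6], [3], [5], [7]].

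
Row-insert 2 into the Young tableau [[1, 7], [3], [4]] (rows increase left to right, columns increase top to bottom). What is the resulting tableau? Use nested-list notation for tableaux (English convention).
In row 1, 2 replaces 7 (the leftmost entry greater than 2); 7 is bumped to row 2. 7 is appended to row 2. The new tableau is [[1, 2], [3, 7], [4]].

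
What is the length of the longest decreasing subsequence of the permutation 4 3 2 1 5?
4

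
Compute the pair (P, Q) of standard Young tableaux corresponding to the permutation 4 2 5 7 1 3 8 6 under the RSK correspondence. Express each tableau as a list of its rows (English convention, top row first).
Insert each entry of the permutation into P by Schensted row insertion, recording in Q the position of each new cell.

After inserting 4: P = [[4]].
After inserting 2: P = [[2], [4]].
After inserting 5: P = [[2, 5], [4]].
After inserting 7: P = [[2, 5, 7], [4]].
After inserting 1: P = [[1, 5, 7], [2], [4]].
After inserting 3: P = [[1, 3, 7], [2, 5], [4]].
After inserting 8: P = [[1, 3, 7, 8], [2, 5], [4]].
After inserting 6: P = [[1, 3, 6, 8], [2, 5, 7], [4]].

So P = [[1, 3, 6, 8], [2, 5, 7], [4]], Q = [[1, 3, 4, 7], [2, 6, 8], [5]].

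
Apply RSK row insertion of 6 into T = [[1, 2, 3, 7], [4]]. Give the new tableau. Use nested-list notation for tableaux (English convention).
[[1, 2, 3, 6], [4, 7]]

In row 1, 6 replaces 7 (the leftmost entry greater than 6); 7 is bumped to row 2. 7 is appended to row 2. The new tableau is [[1, 2, 3, 6], [4, 7]].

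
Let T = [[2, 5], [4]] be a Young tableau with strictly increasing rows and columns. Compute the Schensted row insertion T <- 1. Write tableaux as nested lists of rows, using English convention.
[[1, 5], [2], [4]]

In row 1, 1 replaces 2 (the leftmost entry greater than 1); 2 is bumped to row 2. In row 2, 2 replaces 4 (the leftmost entry greater than 2); 4 is bumped to row 3. 4 starts a new row 3. The new tableau is [[1, 5], [2], [4]].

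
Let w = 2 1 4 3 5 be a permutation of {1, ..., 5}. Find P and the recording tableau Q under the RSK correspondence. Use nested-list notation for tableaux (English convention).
Insert each entry of the permutation into P by Schensted row insertion, recording in Q the position of each new cell.

After inserting 2: P = [[2]].
After inserting 1: P = [[1], [2]].
After inserting 4: P = [[1, 4], [2]].
After inserting 3: P = [[1, 3], [2, 4]].
After inserting 5: P = [[1, 3, 5], [2, 4]].

So P = [[1, 3, 5], [2, 4]], Q = [[1, 3, 5], [2, 4]].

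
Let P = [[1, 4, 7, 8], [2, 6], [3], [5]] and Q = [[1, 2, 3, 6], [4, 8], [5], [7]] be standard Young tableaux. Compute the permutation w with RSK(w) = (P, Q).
Reverse the RSK construction: for i from n down to 1, find the cell of Q containing i, remove the entry at that cell from P, and reverse-bump it up through P; the value ejected from row 1 is w(i).

Step i=8: Q has 8 at row 2, column 2; remove 6 from row 2 of P and reverse-bump: 6 enters row 1 and ejects 4. So w(8) = 4. P is now [[1, 6, 7, 8], [2], [3], [5]].
Step i=7: Q has 7 at row 4, column 1; remove 5 from row 4 of P and reverse-bump: 5 enters row 3 and ejects 3; 3 enters row 2 and ejects 2; 2 enters row 1 and ejects 1. So w(7) = 1. P is now [[2, 6, 7, 8], [3], [5]].
Step i=6: Q has 6 at row 1, column 4; remove that cell from P, ejecting 8. So w(6) = 8. P is now [[2, 6, 7], [3], [5]].
Step i=5: Q has 5 at row 3, column 1; remove 5 from row 3 of P and reverse-bump: 5 enters row 2 and ejects 3; 3 enters row 1 and ejects 2. So w(5) = 2. P is now [[3, 6, 7], [5]].
Step i=4: Q has 4 at row 2, column 1; remove 5 from row 2 of P and reverse-bump: 5 enters row 1 and ejects 3. So w(4) = 3. P is now [[5, 6, 7]].
Step i=3: Q has 3 at row 1, column 3; remove that cell from P, ejecting 7. So w(3) = 7. P is now [[5, 6]].
Step i=2: Q has 2 at row 1, column 2; remove that cell from P, ejecting 6. So w(2) = 6. P is now [[5]].
Step i=1: Q has 1 at row 1, column 1; remove that cell from P, ejecting 5. So w(1) = 5. P is now [].

So w = 5 6 7 3 2 8 1 4.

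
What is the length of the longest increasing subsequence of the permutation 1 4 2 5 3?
3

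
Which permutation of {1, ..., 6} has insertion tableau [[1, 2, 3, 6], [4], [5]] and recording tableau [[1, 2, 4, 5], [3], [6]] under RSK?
Reverse the RSK construction: for i from n down to 1, find the cell of Q containing i, remove the entry at that cell from P, and reverse-bump it up through P; the value ejected from row 1 is w(i).

Step i=6: Q has 6 at row 3, column 1; remove 5 from row 3 of P and reverse-bump: 5 enters row 2 and ejects 4; 4 enters row 1 and ejects 3. So w(6) = 3. P is now [[1, 2, 4, 6], [5]].
Step i=5: Q has 5 at row 1, column 4; remove that cell from P, ejecting 6. So w(5) = 6. P is now [[1, 2, 4], [5]].
Step i=4: Q has 4 at row 1, column 3; remove that cell from P, ejecting 4. So w(4) = 4. P is now [[1, 2], [5]].
Step i=3: Q has 3 at row 2, column 1; remove 5 from row 2 of P and reverse-bump: 5 enters row 1 and ejects 2. So w(3) = 2. P is now [[1, 5]].
Step i=2: Q has 2 at row 1, column 2; remove that cell from P, ejecting 5. So w(2) = 5. P is now [[1]].
Step i=1: Q has 1 at row 1, column 1; remove that cell from P, ejecting 1. So w(1) = 1. P is now [].

So w = 1 5 2 4 6 3.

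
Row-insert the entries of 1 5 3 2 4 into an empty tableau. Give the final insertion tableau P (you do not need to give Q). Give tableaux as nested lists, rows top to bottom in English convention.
P = [[1, 2, 4], [3], [5]]

Insert 1: appended to row 1. P = [[1]].
Insert 5: appended to row 1. P = [[1, 5]].
Insert 3: 3 bumps 5 from row 1; 5 starts row 2. P = [[1, 3], [5]].
Insert 2: 2 bumps 3 from row 1; 3 bumps 5 from row 2; 5 starts row 3. P = [[1, 2], [3], [5]].
Insert 4: appended to row 1. P = [[1, 2, 4], [3], [5]].

So P = [[1, 2, 4], [3], [5]].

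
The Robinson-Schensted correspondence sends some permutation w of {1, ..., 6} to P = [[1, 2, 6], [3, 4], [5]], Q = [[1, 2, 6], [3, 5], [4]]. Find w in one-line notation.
Reverse the RSK construction: for i from n down to 1, find the cell of Q containing i, remove the entry at that cell from P, and reverse-bump it up through P; the value ejected from row 1 is w(i).

Step i=6: Q has 6 at row 1, column 3; remove that cell from P, ejecting 6. So w(6) = 6. P is now [[1, 2], [3, 4], [5]].
Step i=5: Q has 5 at row 2, column 2; remove 4 from row 2 of P and reverse-bump: 4 enters row 1 and ejects 2. So w(5) = 2. P is now [[1, 4], [3], [5]].
Step i=4: Q has 4 at row 3, column 1; remove 5 from row 3 of P and reverse-bump: 5 enters row 2 and ejects 3; 3 enters row 1 and ejects 1. So w(4) = 1. P is now [[3, 4], [5]].
Step i=3: Q has 3 at row 2, column 1; remove 5 from row 2 of P and reverse-bump: 5 enters row 1 and ejects 4. So w(3) = 4. P is now [[3, 5]].
Step i=2: Q has 2 at row 1, column 2; remove that cell from P, ejecting 5. So w(2) = 5. P is now [[3]].
Step i=1: Q has 1 at row 1, column 1; remove that cell from P, ejecting 3. So w(1) = 3. P is now [].

So w = 3 5 4 1 2 6.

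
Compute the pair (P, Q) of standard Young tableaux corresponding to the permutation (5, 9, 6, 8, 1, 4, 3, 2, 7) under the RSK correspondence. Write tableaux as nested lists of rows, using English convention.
Insert each entry of the permutation into P by Schensted row insertion, recording in Q the position of each new cell.

Insert 5: appended to row 1. P = [[5]].
Insert 9: appended to row 1. P = [[5, 9]].
Insert 6: 6 bumps 9 from row 1; 9 starts row 2. P = [[5, 6], [9]].
Insert 8: appended to row 1. P = [[5, 6, 8], [9]].
Insert 1: 1 bumps 5 from row 1; 5 bumps 9 from row 2; 9 starts row 3. P = [[1, 6, 8], [5], [9]].
Insert 4: 4 bumps 6 from row 1; 6 appends to row 2. P = [[1, 4, 8], [5, 6], [9]].
Insert 3: 3 bumps 4 from row 1; 4 bumps 5 from row 2; 5 bumps 9 from row 3; 9 starts row 4. P = [[1, 3, 8], [4, 6], [5], [9]].
Insert 2: 2 bumps 3 from row 1; 3 bumps 4 from row 2; 4 bumps 5 from row 3; 5 bumps 9 from row 4; 9 starts row 5. P = [[1, 2, 8], [3, 6], [4], [5], [9]].
Insert 7: 7 bumps 8 from row 1; 8 appends to row 2. P = [[1, 2, 7], [3, 6, 8], [4], [5], [9]].

So P = [[1, 2, 7], [3, 6, 8], [4], [5], [9]], Q = [[1, 2, 4], [3, 6, 9], [5], [7], [8]].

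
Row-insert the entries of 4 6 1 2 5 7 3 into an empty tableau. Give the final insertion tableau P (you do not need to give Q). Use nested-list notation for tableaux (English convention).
After inserting 4: P = [[4]].
After inserting 6: P = [[4, 6]].
After inserting 1: P = [[1, 6], [4]].
After inserting 2: P = [[1, 2], [4, 6]].
After inserting 5: P = [[1, 2, 5], [4, 6]].
After inserting 7: P = [[1, 2, 5, 7], [4, 6]].
After inserting 3: P = [[1, 2, 3, 7], [4, 5], [6]].

So P = [[1, 2, 3, 7], [4, 5], [6]].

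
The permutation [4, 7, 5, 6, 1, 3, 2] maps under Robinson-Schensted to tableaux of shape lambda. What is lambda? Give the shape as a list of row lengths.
[3, 2, 1, 1]

Row-insert each entry into an empty tableau.

After inserting 4: P = [[4]].
After inserting 7: P = [[4, 7]].
After inserting 5: P = [[4, 5], [7]].
After inserting 6: P = [[4, 5, 6], [7]].
After inserting 1: P = [[1, 5, 6], [4], [7]].
After inserting 3: P = [[1, 3, 6], [4, 5], [7]].
After inserting 2: P = [[1, 2, 6], [3, 5], [4], [7]].

The final insertion tableau P = [[1, 2, 6], [3, 5], [4], [7]] has shape [3, 2, 1, 1].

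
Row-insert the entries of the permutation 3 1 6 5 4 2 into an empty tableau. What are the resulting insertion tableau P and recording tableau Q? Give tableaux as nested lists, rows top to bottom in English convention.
Insert each entry of the permutation into P by Schensted row insertion, recording in Q the position of each new cell.

Insert 3: appended to row 1. P = [[3]].
Insert 1: 1 bumps 3 from row 1; 3 starts row 2. P = [[1], [3]].
Insert 6: appended to row 1. P = [[1, 6], [3]].
Insert 5: 5 bumps 6 from row 1; 6 appends to row 2. P = [[1, 5], [3, 6]].
Insert 4: 4 bumps 5 from row 1; 5 bumps 6 from row 2; 6 starts row 3. P = [[1, 4], [3, 5], [6]].
Insert 2: 2 bumps 4 from row 1; 4 bumps 5 from row 2; 5 bumps 6 from row 3; 6 starts row 4. P = [[1, 2], [3, 4], [5], [6]].

So P = [[1, 2], [3, 4], [5], [6]], Q = [[1, 3], [2, 4], [5], [6]].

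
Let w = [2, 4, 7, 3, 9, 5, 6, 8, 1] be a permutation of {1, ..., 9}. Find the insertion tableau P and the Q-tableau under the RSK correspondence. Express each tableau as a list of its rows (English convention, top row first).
P = [[1, 3, 5, 6, 8], [2, 7, 9], [4]], Q = [[1, 2, 3, 5, 8], [4, 6, 7], [9]]

Insert each entry of the permutation into P by Schensted row insertion, recording in Q the position of each new cell.

Insert 2: appended to row 1. P = [[2]].
Insert 4: appended to row 1. P = [[2, 4]].
Insert 7: appended to row 1. P = [[2, 4, 7]].
Insert 3: 3 bumps 4 from row 1; 4 starts row 2. P = [[2, 3, 7], [4]].
Insert 9: appended to row 1. P = [[2, 3, 7, 9], [4]].
Insert 5: 5 bumps 7 from row 1; 7 appends to row 2. P = [[2, 3, 5, 9], [4, 7]].
Insert 6: 6 bumps 9 from row 1; 9 appends to row 2. P = [[2, 3, 5, 6], [4, 7, 9]].
Insert 8: appended to row 1. P = [[2, 3, 5, 6, 8], [4, 7, 9]].
Insert 1: 1 bumps 2 from row 1; 2 bumps 4 from row 2; 4 starts row 3. P = [[1, 3, 5, 6, 8], [2, 7, 9], [4]].

So P = [[1, 3, 5, 6, 8], [2, 7, 9], [4]], Q = [[1, 2, 3, 5, 8], [4, 6, 7], [9]].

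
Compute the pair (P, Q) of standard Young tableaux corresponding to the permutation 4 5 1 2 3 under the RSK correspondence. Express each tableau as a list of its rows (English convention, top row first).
Insert each entry of the permutation into P by Schensted row insertion, recording in Q the position of each new cell.

Insert 4: appended to row 1. P = [[4]].
Insert 5: appended to row 1. P = [[4, 5]].
Insert 1: 1 bumps 4 from row 1; 4 starts row 2. P = [[1, 5], [4]].
Insert 2: 2 bumps 5 from row 1; 5 appends to row 2. P = [[1, 2], [4, 5]].
Insert 3: appended to row 1. P = [[1, 2, 3], [4, 5]].

So P = [[1, 2, 3], [4, 5]], Q = [[1, 2, 5], [3, 4]].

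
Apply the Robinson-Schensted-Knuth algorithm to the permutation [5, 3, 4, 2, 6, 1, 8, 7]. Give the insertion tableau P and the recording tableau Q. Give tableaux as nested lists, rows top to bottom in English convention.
P = [[1, 4, 6, 7], [2, 8], [3], [5]], Q = [[1, 3, 5, 7], [2, 8], [4], [6]]

Insert each entry of the permutation into P by Schensted row insertion, recording in Q the position of each new cell.

Insert 5: appended to row 1. P = [[5]].
Insert 3: 3 bumps 5 from row 1; 5 starts row 2. P = [[3], [5]].
Insert 4: appended to row 1. P = [[3, 4], [5]].
Insert 2: 2 bumps 3 from row 1; 3 bumps 5 from row 2; 5 starts row 3. P = [[2, 4], [3], [5]].
Insert 6: appended to row 1. P = [[2, 4, 6], [3], [5]].
Insert 1: 1 bumps 2 from row 1; 2 bumps 3 from row 2; 3 bumps 5 from row 3; 5 starts row 4. P = [[1, 4, 6], [2], [3], [5]].
Insert 8: appended to row 1. P = [[1, 4, 6, 8], [2], [3], [5]].
Insert 7: 7 bumps 8 from row 1; 8 appends to row 2. P = [[1, 4, 6, 7], [2, 8], [3], [5]].

So P = [[1, 4, 6, 7], [2, 8], [3], [5]], Q = [[1, 3, 5, 7], [2, 8], [4], [6]].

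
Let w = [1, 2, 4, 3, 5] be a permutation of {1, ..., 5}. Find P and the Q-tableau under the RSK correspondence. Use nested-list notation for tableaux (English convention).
Insert each entry of the permutation into P by Schensted row insertion, recording in Q the position of each new cell.

Insert 1: appended to row 1. P = [[1]].
Insert 2: appended to row 1. P = [[1, 2]].
Insert 4: appended to row 1. P = [[1, 2, 4]].
Insert 3: 3 bumps 4 from row 1; 4 starts row 2. P = [[1, 2, 3], [4]].
Insert 5: appended to row 1. P = [[1, 2, 3, 5], [4]].

So P = [[1, 2, 3, 5], [4]], Q = [[1, 2, 3, 5], [4]].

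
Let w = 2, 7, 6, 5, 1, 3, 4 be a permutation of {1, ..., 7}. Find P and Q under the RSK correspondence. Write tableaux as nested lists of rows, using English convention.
P = [[1, 3, 4], [2, 5], [6], [7]], Q = [[1, 2, 7], [3, 6], [4], [5]]

Insert each entry of the permutation into P by Schensted row insertion, recording in Q the position of each new cell.

Insert 2: appended to row 1. P = [[2]], Q = [[1]].
Insert 7: appended to row 1. P = [[2, 7]], Q = [[1, 2]].
Insert 6: 6 bumps 7 from row 1; 7 starts row 2. P = [[2, 6], [7]], Q = [[1, 2], [3]].
Insert 5: 5 bumps 6 from row 1; 6 bumps 7 from row 2; 7 starts row 3. P = [[2, 5], [6], [7]], Q = [[1, 2], [3], [4]].
Insert 1: 1 bumps 2 from row 1; 2 bumps 6 from row 2; 6 bumps 7 from row 3; 7 starts row 4. P = [[1, 5], [2], [6], [7]], Q = [[1, 2], [3], [4], [5]].
Insert 3: 3 bumps 5 from row 1; 5 appends to row 2. P = [[1, 3], [2, 5], [6], [7]], Q = [[1, 2], [3, 6], [4], [5]].
Insert 4: appended to row 1. P = [[1, 3, 4], [2, 5], [6], [7]], Q = [[1, 2, 7], [3, 6], [4], [5]].

So P = [[1, 3, 4], [2, 5], [6], [7]], Q = [[1, 2, 7], [3, 6], [4], [5]].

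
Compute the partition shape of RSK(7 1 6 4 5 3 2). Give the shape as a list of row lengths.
[3, 1, 1, 1, 1]

RSK row insertion gives P = [[1, 2, 5], [3], [4], [6], [7]], which has shape [3, 1, 1, 1, 1].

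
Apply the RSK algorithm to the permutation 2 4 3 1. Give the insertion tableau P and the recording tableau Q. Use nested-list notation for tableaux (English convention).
Insert each entry of the permutation into P by Schensted row insertion, recording in Q the position of each new cell.

Insert 2: appended to row 1. P = [[2]], Q = [[1]].
Insert 4: appended to row 1. P = [[2, 4]], Q = [[1, 2]].
Insert 3: 3 bumps 4 from row 1; 4 starts row 2. P = [[2, 3], [4]], Q = [[1, 2], [3]].
Insert 1: 1 bumps 2 from row 1; 2 bumps 4 from row 2; 4 starts row 3. P = [[1, 3], [2], [4]], Q = [[1, 2], [3], [4]].

So P = [[1, 3], [2], [4]], Q = [[1, 2], [3], [4]].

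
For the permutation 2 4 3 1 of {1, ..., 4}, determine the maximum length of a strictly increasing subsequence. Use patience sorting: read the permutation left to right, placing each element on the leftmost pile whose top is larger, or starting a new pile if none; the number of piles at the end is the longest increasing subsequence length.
2: new pile. tops = [2]
4: new pile. tops = [2, 4]
3: onto pile 2 (replacing 4). tops = [2, 3]
1: onto pile 1 (replacing 2). tops = [1, 3]

2 piles, so the longest increasing subsequence has length 2.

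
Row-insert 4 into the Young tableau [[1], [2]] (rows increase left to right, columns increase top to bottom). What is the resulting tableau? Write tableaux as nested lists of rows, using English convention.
[[1, 4], [2]]

4 is larger than every entry of row 1, so it is appended to row 1. The new tableau is [[1, 4], [2]].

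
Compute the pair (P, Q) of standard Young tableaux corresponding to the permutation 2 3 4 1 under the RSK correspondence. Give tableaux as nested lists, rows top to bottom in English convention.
P = [[1, 3, 4], [2]], Q = [[1, 2, 3], [4]]

Insert each entry of the permutation into P by Schensted row insertion, recording in Q the position of each new cell.

Insert 2: appended to row 1. P = [[2]], Q = [[1]].
Insert 3: appended to row 1. P = [[2, 3]], Q = [[1, 2]].
Insert 4: appended to row 1. P = [[2, 3, 4]], Q = [[1, 2, 3]].
Insert 1: 1 bumps 2 from row 1; 2 starts row 2. P = [[1, 3, 4], [2]], Q = [[1, 2, 3], [4]].

So P = [[1, 3, 4], [2]], Q = [[1, 2, 3], [4]].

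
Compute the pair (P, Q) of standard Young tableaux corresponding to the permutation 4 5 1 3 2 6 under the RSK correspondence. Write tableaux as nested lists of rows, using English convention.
Insert each entry of the permutation into P by Schensted row insertion, recording in Q the position of each new cell.

Insert 4: appended to row 1. P = [[4]], Q = [[1]].
Insert 5: appended to row 1. P = [[4, 5]], Q = [[1, 2]].
Insert 1: 1 bumps 4 from row 1; 4 starts row 2. P = [[1, 5], [4]], Q = [[1, 2], [3]].
Insert 3: 3 bumps 5 from row 1; 5 appends to row 2. P = [[1, 3], [4, 5]], Q = [[1, 2], [3, 4]].
Insert 2: 2 bumps 3 from row 1; 3 bumps 4 from row 2; 4 starts row 3. P = [[1, 2], [3, 5], [4]], Q = [[1, 2], [3, 4], [5]].
Insert 6: appended to row 1. P = [[1, 2, 6], [3, 5], [4]], Q = [[1, 2, 6], [3, 4], [5]].

So P = [[1, 2, 6], [3, 5], [4]], Q = [[1, 2, 6], [3, 4], [5]].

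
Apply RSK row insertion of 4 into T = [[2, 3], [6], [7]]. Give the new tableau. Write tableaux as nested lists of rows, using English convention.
[[2, 3, 4], [6], [7]]

4 is larger than every entry of row 1, so it is appended to row 1. The new tableau is [[2, 3, 4], [6], [7]].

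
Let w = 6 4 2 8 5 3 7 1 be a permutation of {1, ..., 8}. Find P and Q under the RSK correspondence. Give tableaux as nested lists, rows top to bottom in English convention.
Insert each entry of the permutation into P by Schensted row insertion, recording in Q the position of each new cell.

Insert 6: appended to row 1. P = [[6]], Q = [[1]].
Insert 4: 4 bumps 6 from row 1; 6 starts row 2. P = [[4], [6]], Q = [[1], [2]].
Insert 2: 2 bumps 4 from row 1; 4 bumps 6 from row 2; 6 starts row 3. P = [[2], [4], [6]], Q = [[1], [2], [3]].
Insert 8: appended to row 1. P = [[2, 8], [4], [6]], Q = [[1, 4], [2], [3]].
Insert 5: 5 bumps 8 from row 1; 8 appends to row 2. P = [[2, 5], [4, 8], [6]], Q = [[1, 4], [2, 5], [3]].
Insert 3: 3 bumps 5 from row 1; 5 bumps 8 from row 2; 8 appends to row 3. P = [[2, 3], [4, 5], [6, 8]], Q = [[1, 4], [2, 5], [3, 6]].
Insert 7: appended to row 1. P = [[2, 3, 7], [4, 5], [6, 8]], Q = [[1, 4, 7], [2, 5], [3, 6]].
Insert 1: 1 bumps 2 from row 1; 2 bumps 4 from row 2; 4 bumps 6 from row 3; 6 starts row 4. P = [[1, 3, 7], [2, 5], [4, 8], [6]], Q = [[1, 4, 7], [2, 5], [3, 6], [8]].

So P = [[1, 3, 7], [2, 5], [4, 8], [6]], Q = [[1, 4, 7], [2, 5], [3, 6], [8]].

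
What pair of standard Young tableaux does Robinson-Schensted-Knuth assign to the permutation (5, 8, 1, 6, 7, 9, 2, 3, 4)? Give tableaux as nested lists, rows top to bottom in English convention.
Insert each entry of the permutation into P by Schensted row insertion, recording in Q the position of each new cell.

After inserting 5: P = [[5]].
After inserting 8: P = [[5, 8]].
After inserting 1: P = [[1, 8], [5]].
After inserting 6: P = [[1, 6], [5, 8]].
After inserting 7: P = [[1, 6, 7], [5, 8]].
After inserting 9: P = [[1, 6, 7, 9], [5, 8]].
After inserting 2: P = [[1, 2, 7, 9], [5, 6], [8]].
After inserting 3: P = [[1, 2, 3, 9], [5, 6, 7], [8]].
After inserting 4: P = [[1, 2, 3, 4], [5, 6, 7, 9], [8]].

So P = [[1, 2, 3, 4], [5, 6, 7, 9], [8]], Q = [[1, 2, 5, 6], [3, 4, 8, 9], [7]].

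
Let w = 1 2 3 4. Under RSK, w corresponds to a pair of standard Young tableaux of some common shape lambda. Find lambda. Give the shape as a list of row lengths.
[4]

Row-insert each entry into an empty tableau.

After inserting 1: P = [[1]].
After inserting 2: P = [[1, 2]].
After inserting 3: P = [[1, 2, 3]].
After inserting 4: P = [[1, 2, 3, 4]].

The final insertion tableau P = [[1, 2, 3, 4]] has shape [4].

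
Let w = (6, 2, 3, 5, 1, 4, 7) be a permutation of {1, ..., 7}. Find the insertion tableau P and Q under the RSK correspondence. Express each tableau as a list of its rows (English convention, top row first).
P = [[1, 3, 4, 7], [2, 5], [6]], Q = [[1, 3, 4, 7], [2, 6], [5]]

Insert each entry of the permutation into P by Schensted row insertion, recording in Q the position of each new cell.

After inserting 6: P = [[6]].
After inserting 2: P = [[2], [6]].
After inserting 3: P = [[2, 3], [6]].
After inserting 5: P = [[2, 3, 5], [6]].
After inserting 1: P = [[1, 3, 5], [2], [6]].
After inserting 4: P = [[1, 3, 4], [2, 5], [6]].
After inserting 7: P = [[1, 3, 4, 7], [2, 5], [6]].

So P = [[1, 3, 4, 7], [2, 5], [6]], Q = [[1, 3, 4, 7], [2, 6], [5]].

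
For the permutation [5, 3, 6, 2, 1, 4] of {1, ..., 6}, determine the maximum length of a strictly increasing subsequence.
2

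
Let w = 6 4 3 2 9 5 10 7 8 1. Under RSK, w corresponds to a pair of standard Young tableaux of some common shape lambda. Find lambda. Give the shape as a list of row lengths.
RSK row insertion gives P = [[1, 5, 7, 8], [2, 9, 10], [3], [4], [6]], which has shape [4, 3, 1, 1, 1].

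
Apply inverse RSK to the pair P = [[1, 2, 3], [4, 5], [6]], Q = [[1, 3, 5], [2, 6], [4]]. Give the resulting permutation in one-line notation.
Reverse RSK: for i = n, n-1, ..., 1, locate i in Q, remove the corresponding corner cell from P, and reverse-bump its entry up through P; the value ejected from row 1 is w(i).

So w = 6 1 4 2 5 3.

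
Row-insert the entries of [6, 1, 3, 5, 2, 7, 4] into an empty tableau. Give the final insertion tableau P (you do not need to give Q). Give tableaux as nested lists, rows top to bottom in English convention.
P = [[1, 2, 4, 7], [3, 5], [6]]

After inserting 6: P = [[6]].
After inserting 1: P = [[1], [6]].
After inserting 3: P = [[1, 3], [6]].
After inserting 5: P = [[1, 3, 5], [6]].
After inserting 2: P = [[1, 2, 5], [3], [6]].
After inserting 7: P = [[1, 2, 5, 7], [3], [6]].
After inserting 4: P = [[1, 2, 4, 7], [3, 5], [6]].

So P = [[1, 2, 4, 7], [3, 5], [6]].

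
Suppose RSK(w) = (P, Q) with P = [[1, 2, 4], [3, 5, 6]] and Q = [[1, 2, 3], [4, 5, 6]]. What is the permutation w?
Reverse the RSK construction: for i from n down to 1, find the cell of Q containing i, remove the entry at that cell from P, and reverse-bump it up through P; the value ejected from row 1 is w(i).

Step i=6: Q has 6 at row 2, column 3; remove 6 from row 2 of P and reverse-bump: 6 enters row 1 and ejects 4. So w(6) = 4. P is now [[1, 2, 6], [3, 5]].
Step i=5: Q has 5 at row 2, column 2; remove 5 from row 2 of P and reverse-bump: 5 enters row 1 and ejects 2. So w(5) = 2. P is now [[1, 5, 6], [3]].
Step i=4: Q has 4 at row 2, column 1; remove 3 from row 2 of P and reverse-bump: 3 enters row 1 and ejects 1. So w(4) = 1. P is now [[3, 5, 6]].
Step i=3: Q has 3 at row 1, column 3; remove that cell from P, ejecting 6. So w(3) = 6. P is now [[3, 5]].
Step i=2: Q has 2 at row 1, column 2; remove that cell from P, ejecting 5. So w(2) = 5. P is now [[3]].
Step i=1: Q has 1 at row 1, column 1; remove that cell from P, ejecting 3. So w(1) = 3. P is now [].

So w = 3 5 6 1 2 4.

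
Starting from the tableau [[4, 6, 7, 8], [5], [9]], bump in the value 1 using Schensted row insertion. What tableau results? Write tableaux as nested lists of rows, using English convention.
In row 1, 1 replaces 4 (the leftmost entry greater than 1); 4 is bumped to row 2. In row 2, 4 replaces 5 (the leftmost entry greater than 4); 5 is bumped to row 3. In row 3, 5 replaces 9 (the leftmost entry greater than 5); 9 is bumped to row 4. 9 starts a new row 4. The new tableau is [[1, 6, 7, 8], [4], [5], [9]].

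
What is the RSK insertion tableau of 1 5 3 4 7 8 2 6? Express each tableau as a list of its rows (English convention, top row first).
Insert 1: appended to row 1. P = [[1]].
Insert 5: appended to row 1. P = [[1, 5]].
Insert 3: 3 bumps 5 from row 1; 5 starts row 2. P = [[1, 3], [5]].
Insert 4: appended to row 1. P = [[1, 3, 4], [5]].
Insert 7: appended to row 1. P = [[1, 3, 4, 7], [5]].
Insert 8: appended to row 1. P = [[1, 3, 4, 7, 8], [5]].
Insert 2: 2 bumps 3 from row 1; 3 bumps 5 from row 2; 5 starts row 3. P = [[1, 2, 4, 7, 8], [3], [5]].
Insert 6: 6 bumps 7 from row 1; 7 appends to row 2. P = [[1, 2, 4, 6, 8], [3, 7], [5]].

So P = [[1, 2, 4, 6, 8], [3, 7], [5]].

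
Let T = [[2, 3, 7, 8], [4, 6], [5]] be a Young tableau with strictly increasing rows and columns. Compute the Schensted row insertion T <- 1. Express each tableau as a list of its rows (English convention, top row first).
In row 1, 1 replaces 2 (the leftmost entry greater than 1); 2 is bumped to row 2. In row 2, 2 replaces 4 (the leftmost entry greater than 2); 4 is bumped to row 3. In row 3, 4 replaces 5 (the leftmost entry greater than 4); 5 is bumped to row 4. 5 starts a new row 4. The new tableau is [[1, 3, 7, 8], [2, 6], [4], [5]].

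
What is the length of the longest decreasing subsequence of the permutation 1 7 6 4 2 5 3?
4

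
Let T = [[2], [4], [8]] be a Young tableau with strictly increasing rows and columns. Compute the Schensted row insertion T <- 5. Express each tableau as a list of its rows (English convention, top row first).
5 is larger than every entry of row 1, so it is appended to row 1. The new tableau is [[2, 5], [4], [8]].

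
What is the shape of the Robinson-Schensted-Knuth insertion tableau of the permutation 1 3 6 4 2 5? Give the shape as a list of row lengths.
Row-insert each entry into an empty tableau.

After inserting 1: P = [[1]].
After inserting 3: P = [[1, 3]].
After inserting 6: P = [[1, 3, 6]].
After inserting 4: P = [[1, 3, 4], [6]].
After inserting 2: P = [[1, 2, 4], [3], [6]].
After inserting 5: P = [[1, 2, 4, 5], [3], [6]].

The final insertion tableau P = [[1, 2, 4, 5], [3], [6]] has shape [4, 1, 1].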